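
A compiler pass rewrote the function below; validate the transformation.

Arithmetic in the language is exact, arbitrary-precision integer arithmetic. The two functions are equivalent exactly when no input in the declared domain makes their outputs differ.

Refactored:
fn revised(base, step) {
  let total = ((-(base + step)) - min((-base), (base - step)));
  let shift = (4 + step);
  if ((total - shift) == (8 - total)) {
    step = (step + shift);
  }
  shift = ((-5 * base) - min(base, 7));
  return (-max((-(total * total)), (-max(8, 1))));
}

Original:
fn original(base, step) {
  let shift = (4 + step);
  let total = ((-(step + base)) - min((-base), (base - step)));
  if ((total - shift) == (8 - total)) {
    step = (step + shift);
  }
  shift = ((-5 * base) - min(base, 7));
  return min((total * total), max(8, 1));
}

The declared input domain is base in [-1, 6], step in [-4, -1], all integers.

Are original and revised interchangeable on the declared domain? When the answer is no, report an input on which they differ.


This is a faithful refactor — min/max/abs usage differs, but the computed results match everywhere.
Spot check at base=1, step=-4 — original: shift=0, then total=4, then ((total - shift) == (8 - total)) is true, then step=-4, then shift=-6, then returns 8. revised: total=4, then shift=0, then ((total - shift) == (8 - total)) is true, then step=-4, then shift=-6, then returns 8. Both give 8.
An exhaustive pass over the 32 declared inputs shows identical outputs.
verdict: equivalent


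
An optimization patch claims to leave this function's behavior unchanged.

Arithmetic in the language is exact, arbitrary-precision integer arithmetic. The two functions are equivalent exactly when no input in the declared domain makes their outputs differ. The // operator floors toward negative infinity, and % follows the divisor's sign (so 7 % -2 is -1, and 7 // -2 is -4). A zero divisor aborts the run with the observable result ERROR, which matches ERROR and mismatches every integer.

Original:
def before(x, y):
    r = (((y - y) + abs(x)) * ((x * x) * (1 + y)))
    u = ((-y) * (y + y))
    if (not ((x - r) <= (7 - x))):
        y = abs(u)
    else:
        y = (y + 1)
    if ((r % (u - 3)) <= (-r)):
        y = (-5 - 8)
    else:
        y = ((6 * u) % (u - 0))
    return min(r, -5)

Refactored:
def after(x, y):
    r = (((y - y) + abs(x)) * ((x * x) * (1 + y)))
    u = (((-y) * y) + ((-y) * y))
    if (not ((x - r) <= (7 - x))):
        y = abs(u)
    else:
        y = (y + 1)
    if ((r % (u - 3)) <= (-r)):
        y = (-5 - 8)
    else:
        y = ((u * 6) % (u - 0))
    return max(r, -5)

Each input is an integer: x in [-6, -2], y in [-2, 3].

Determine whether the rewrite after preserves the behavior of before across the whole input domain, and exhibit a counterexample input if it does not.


Run the pair on x=-6, y=-2.
before: r becomes -216; next u becomes -8; next (not ((x - r) <= (7 - x))) evaluates to true; next y becomes 8; next ((r % (u - 3)) <= (-r)) evaluates to true; next y becomes -13; next final value -216
after: r becomes -216; next u becomes -8; next (not ((x - r) <= (7 - x))) evaluates to true; next y becomes 8; next ((r % (u - 3)) <= (-r)) evaluates to true; next y becomes -13; next final value -5
-216 and -5 differ, so these are not the same function on this domain.
verdict: not equivalent; witness: x=-6, y=-2


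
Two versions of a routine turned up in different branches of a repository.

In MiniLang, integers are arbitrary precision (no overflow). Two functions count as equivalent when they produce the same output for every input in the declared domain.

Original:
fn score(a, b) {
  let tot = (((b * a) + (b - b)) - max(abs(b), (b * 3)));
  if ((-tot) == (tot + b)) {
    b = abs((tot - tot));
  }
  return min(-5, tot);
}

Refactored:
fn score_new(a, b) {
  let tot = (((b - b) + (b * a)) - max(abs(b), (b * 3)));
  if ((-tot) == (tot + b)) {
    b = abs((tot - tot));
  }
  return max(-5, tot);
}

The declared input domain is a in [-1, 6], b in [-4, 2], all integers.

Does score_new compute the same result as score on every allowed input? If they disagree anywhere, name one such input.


The rewrite breaks on a=-1, b=-4, where the results are -5 and 0.
score: tot becomes 0; next ((-tot) == (tot + b)) evaluates to false; next final value -5
score_new: tot becomes 0; next ((-tot) == (tot + b)) evaluates to false; next final value 0
verdict: not equivalent; witness: a=-1, b=-4


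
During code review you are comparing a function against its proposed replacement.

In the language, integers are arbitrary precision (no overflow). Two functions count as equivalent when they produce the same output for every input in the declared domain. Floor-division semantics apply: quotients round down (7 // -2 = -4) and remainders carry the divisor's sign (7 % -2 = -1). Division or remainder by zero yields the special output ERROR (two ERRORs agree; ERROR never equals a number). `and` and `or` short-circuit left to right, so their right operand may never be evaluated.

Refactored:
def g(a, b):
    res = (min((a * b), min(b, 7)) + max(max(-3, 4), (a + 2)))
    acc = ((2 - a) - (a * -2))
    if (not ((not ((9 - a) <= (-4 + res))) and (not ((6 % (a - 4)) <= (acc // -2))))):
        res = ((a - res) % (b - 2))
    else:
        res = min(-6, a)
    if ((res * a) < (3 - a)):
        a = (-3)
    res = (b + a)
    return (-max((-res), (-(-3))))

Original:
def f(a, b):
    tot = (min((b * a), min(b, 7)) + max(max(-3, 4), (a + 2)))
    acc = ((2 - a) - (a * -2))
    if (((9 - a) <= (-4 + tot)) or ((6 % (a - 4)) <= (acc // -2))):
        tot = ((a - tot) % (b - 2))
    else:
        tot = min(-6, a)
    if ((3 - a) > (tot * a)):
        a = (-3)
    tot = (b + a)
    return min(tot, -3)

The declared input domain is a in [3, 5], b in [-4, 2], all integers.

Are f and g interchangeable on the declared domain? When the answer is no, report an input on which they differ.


The two are interchangeable: min/max/abs usage differs, plus comparison usage differs, plus boolean connective usage differs, plus local variable names differ, and every declared input agrees.
Tracing a=5, b=-2: f: tot becomes -3; next acc becomes 7; next (((9 - a) <= (-4 + tot)) or ((6 % (a - 4)) <= (acc // -2))) evaluates to false; next tot becomes -6; next ((3 - a) > (tot * a)) evaluates to true; next a becomes -3; next tot becomes -5; next final value -5 | g: res becomes -3; next acc becomes 7; next (not ((not ((9 - a) <= (-4 + res))) and (not ((6 % (a - 4)) <= (acc // -2))))) evaluates to false; next res becomes -6; next ((res * a) < (3 - a)) evaluates to true; next a becomes -3; next res becomes -5; next final value -5 — matching result -5.
Checked all 21 inputs in the declared domain: the outputs agree on every one.
verdict: equivalent


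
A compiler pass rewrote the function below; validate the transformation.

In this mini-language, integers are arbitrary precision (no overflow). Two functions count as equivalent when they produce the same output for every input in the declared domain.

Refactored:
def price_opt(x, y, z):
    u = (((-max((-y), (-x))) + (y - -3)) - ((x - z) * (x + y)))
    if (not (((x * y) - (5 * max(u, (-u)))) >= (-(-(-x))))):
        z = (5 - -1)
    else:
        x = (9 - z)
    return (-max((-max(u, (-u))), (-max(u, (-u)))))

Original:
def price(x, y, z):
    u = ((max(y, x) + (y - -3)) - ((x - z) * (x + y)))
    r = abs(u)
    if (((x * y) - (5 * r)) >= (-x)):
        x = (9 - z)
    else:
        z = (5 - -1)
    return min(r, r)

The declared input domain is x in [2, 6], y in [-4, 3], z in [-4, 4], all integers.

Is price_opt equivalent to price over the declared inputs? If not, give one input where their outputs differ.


These are not equivalent — on x=2, y=-4, z=-4 the outputs split (13 vs 7).
price: u := 13 | r := 13 | (((x * y) - (5 * r)) >= (-x)): false | z := 6 | result 13
price_opt: u := 7 | (not (((x * y) - (5 * max(u, (-u)))) >= (-(-(-x))))): true | z := 6 | result 7
verdict: not equivalent; witness: x=2, y=-4, z=-4


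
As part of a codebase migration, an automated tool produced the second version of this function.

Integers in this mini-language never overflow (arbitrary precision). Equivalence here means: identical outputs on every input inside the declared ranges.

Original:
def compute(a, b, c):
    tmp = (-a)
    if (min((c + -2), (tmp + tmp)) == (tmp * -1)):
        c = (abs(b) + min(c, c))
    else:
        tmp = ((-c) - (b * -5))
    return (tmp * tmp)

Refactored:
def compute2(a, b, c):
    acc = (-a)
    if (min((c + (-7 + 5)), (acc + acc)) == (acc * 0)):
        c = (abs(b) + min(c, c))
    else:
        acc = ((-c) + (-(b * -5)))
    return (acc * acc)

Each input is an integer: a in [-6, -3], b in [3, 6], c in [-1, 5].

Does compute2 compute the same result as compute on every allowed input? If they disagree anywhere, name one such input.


a=-6, b=3, c=2 yields 169 from compute but 36 from compute2.
verdict: not equivalent; witness: a=-6, b=3, c=2


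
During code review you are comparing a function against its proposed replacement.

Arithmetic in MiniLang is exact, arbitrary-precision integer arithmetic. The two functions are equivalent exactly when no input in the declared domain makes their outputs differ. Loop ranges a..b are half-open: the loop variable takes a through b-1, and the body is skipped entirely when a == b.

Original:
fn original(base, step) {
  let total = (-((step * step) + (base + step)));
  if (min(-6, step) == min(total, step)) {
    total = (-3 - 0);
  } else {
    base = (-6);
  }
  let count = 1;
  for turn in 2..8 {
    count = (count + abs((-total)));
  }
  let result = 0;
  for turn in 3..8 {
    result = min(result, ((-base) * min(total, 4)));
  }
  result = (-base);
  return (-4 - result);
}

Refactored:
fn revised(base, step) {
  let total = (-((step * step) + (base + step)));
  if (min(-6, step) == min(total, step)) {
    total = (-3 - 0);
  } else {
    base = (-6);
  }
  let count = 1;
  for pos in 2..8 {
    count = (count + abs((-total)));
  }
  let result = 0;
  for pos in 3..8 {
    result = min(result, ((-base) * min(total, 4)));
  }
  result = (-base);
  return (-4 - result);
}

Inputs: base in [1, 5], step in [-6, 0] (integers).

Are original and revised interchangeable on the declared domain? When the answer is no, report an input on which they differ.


This is a faithful refactor — local variable names differ, but the computed results match everywhere.
As a probe, take base=5, step=-6: original runs total = -35; (min(-6, step) == min(total, step)) -> false; base = -6; count = 1; [turn=2]; count = 36; [turn=3]; count = 71; [turn=4]; count = 106; [turn=5]; count = 141; [turn=6]; count = 176; [turn=7]; count = 211; result = 0; [turn=3]; result = -210; [turn=4]; result = -210; [turn=5]; result = -210; [turn=6]; result = -210; [turn=7]; result = -210; result = 6; return -10; revised runs total = -35; (min(-6, step) == min(total, step)) -> false; base = -6; count = 1; [pos=2]; count = 36; [pos=3]; count = 71; [pos=4]; count = 106; [pos=5]; count = 141; [pos=6]; count = 176; [pos=7]; count = 211; result = 0; [pos=3]; result = -210; [pos=4]; result = -210; [pos=5]; result = -210; [pos=6]; result = -210; [pos=7]; result = -210; result = 6; return -10; both end at -10.
Checked all 35 inputs in the declared domain: the outputs agree on every one.
verdict: equivalent


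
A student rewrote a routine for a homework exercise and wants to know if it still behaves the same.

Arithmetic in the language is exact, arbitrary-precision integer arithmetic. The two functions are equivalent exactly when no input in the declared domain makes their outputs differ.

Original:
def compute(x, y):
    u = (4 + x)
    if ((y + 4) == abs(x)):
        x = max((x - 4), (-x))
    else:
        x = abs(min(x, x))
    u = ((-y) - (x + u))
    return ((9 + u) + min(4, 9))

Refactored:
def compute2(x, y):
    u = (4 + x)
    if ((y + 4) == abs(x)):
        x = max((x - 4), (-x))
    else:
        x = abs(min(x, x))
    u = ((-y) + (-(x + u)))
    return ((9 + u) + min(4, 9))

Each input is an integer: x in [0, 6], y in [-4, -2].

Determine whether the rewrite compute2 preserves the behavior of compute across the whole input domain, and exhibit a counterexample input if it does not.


Side by side, the visible changes include: arithmetic usage differs.
As a probe, take x=5, y=-4: compute runs u = 9; ((y + 4) == abs(x)) -> false; x = 5; u = -10; return 3; compute2 runs u = 9; ((y + 4) == abs(x)) -> false; x = 5; u = -10; return 3; both end at 3.
Every one of the 21 inputs gives matching results.
verdict: equivalent


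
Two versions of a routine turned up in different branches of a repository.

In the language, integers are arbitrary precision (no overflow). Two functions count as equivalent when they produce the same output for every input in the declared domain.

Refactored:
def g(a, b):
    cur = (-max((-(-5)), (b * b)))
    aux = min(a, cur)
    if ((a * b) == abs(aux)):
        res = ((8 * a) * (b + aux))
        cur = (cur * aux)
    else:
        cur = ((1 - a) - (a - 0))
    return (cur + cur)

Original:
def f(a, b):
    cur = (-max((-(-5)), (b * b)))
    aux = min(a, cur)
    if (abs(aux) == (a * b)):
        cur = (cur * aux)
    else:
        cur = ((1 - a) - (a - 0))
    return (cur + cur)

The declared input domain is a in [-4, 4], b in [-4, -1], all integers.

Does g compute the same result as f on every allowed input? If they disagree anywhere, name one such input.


This is a faithful refactor — local variable names differ, and statement counts differ, and arithmetic usage differs, and constant usage differs, but the computed results match everywhere.
One worked example (a=1, b=-3) — f: cur=-9, then aux=-9, then (abs(aux) == (a * b)) is false, then cur=-1, then returns -2; g: cur=-9, then aux=-9, then ((a * b) == abs(aux)) is false, then cur=-1, then returns -2; agreement on -2.
Checked all 36 inputs in the declared domain: the outputs agree on every one.
verdict: equivalent


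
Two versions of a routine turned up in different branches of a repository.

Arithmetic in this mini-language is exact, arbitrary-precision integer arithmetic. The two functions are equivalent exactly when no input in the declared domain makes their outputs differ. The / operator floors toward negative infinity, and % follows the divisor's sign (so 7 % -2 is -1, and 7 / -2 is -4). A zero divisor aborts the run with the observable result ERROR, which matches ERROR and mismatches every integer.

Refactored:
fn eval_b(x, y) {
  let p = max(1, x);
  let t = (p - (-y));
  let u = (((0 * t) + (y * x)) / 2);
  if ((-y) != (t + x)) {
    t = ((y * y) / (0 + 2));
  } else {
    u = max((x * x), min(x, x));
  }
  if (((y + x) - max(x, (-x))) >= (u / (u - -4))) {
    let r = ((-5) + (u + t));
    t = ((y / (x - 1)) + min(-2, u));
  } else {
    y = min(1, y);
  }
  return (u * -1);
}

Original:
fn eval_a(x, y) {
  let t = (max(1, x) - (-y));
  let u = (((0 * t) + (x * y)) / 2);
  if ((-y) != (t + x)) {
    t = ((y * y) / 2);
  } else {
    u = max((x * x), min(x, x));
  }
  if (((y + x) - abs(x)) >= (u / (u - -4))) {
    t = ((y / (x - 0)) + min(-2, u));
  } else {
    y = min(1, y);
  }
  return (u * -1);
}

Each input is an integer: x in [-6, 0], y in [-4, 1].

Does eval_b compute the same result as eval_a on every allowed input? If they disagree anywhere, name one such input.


Not equivalent: x=0, y=0 separates them (ERROR vs 0).
eval_a: t becomes 1; next u becomes 0; next ((-y) != (t + x)) evaluates to true; next t becomes 0; next (((y + x) - abs(x)) >= (u / (u - -4))) evaluates to true; next hits division by zero so the output is ERROR
eval_b: p becomes 1; next t becomes 1; next u becomes 0; next ((-y) != (t + x)) evaluates to true; next t becomes 0; next (((y + x) - max(x, (-x))) >= (u / (u - -4))) evaluates to true; next r becomes -5; next t becomes -2; next final value 0
verdict: not equivalent; witness: x=0, y=0


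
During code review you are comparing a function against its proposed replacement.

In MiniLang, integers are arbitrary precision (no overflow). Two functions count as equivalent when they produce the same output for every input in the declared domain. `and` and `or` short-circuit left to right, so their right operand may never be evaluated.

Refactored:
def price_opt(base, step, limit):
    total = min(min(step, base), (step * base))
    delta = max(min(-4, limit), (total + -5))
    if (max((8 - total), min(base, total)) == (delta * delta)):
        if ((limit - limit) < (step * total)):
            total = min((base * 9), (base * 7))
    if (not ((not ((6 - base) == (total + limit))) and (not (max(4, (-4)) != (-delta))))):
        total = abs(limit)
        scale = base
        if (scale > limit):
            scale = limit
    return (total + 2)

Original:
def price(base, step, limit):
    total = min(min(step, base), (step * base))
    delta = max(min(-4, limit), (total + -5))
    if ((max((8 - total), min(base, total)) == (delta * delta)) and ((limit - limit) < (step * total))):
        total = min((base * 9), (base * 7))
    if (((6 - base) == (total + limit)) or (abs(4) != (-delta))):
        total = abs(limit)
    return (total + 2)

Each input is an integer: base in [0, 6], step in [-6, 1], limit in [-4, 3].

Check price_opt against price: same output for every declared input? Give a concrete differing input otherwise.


Comparing the listings, the differences include: constant usage differs, and comparison usage differs, and branching structure differs, and local variable names differ, and min/max/abs usage differs, and boolean connective usage differs, and statement counts differ.
One worked example (base=6, step=0, limit=0) — price: total=0, then delta=-4, then ((max((8 - total), min(base, total)) == (delta * delta)) and ((limit - limit) < (step * total))) is false, then (((6 - base) == (total + limit)) or (abs(4) != (-delta))) is true, then total=0, then returns 2; price_opt: total=0, then delta=-4, then (max((8 - total), min(base, total)) == (delta * delta)) is false, then (not ((not ((6 - base) == (total + limit))) and (not (max(4, (-4)) != (-delta))))) is true, then total=0, then scale=6, then (scale > limit) is true, then scale=0, then returns 2; agreement on 2.
Checked all 448 inputs in the declared domain: the outputs agree on every one.
verdict: equivalent


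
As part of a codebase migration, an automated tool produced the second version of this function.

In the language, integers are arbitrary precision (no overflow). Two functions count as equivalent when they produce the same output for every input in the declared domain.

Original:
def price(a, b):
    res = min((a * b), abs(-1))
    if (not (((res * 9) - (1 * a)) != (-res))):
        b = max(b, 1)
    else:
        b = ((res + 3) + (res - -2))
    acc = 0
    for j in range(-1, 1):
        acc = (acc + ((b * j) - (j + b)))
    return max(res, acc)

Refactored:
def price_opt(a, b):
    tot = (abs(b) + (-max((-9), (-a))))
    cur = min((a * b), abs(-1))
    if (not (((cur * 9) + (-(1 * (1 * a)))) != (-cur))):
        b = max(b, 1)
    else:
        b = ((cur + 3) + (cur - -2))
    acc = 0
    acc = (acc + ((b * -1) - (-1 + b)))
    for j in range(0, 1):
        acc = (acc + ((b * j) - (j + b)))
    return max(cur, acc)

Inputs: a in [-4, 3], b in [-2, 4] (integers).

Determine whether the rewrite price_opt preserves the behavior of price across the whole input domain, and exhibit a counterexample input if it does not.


Side by side, the visible changes include: min/max/abs usage differs, and arithmetic usage differs, and local variable names differ, and loop structure differs, and constant usage differs, and statement counts differ.
Tracing a=-4, b=2: price: res=-8, then (not (((res * 9) - (1 * a)) != (-res))) is false, then b=-11, then acc=0, then (j=-1), then acc=23, then (j=0), then acc=34, then returns 34 | price_opt: tot=-2, then cur=-8, then (not (((cur * 9) + (-(1 * (1 * a)))) != (-cur))) is false, then b=-11, then acc=0, then acc=23, then (j=0), then acc=34, then returns 34 — matching result 34.
Across all 56 domain points the two functions coincide.
verdict: equivalent


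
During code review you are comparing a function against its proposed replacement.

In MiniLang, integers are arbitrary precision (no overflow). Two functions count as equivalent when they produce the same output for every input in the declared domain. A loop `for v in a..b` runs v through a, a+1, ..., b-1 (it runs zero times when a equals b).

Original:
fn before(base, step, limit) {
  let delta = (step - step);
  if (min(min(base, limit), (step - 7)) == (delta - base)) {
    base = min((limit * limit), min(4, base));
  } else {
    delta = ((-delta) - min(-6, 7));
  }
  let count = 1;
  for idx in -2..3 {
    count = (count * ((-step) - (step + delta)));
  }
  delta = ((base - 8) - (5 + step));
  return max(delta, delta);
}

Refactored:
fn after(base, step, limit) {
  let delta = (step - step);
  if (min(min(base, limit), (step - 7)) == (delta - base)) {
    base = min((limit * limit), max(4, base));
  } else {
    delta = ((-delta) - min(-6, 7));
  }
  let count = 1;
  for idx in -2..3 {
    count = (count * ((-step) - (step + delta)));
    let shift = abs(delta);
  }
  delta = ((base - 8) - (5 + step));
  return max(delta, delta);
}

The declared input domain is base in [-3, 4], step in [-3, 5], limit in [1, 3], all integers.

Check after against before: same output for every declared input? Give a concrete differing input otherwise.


Run the pair on base=2, step=5, limit=2.
before: delta = 0; (min(min(base, limit), (step - 7)) == (delta - base)) -> true; base = 2; count = 1; [idx=-2]; count = -10; [idx=-1]; count = 100; [idx=0]; count = -1000; [idx=1]; count = 10000; [idx=2]; count = -100000; delta = -16; return -16
after: delta = 0; (min(min(base, limit), (step - 7)) == (delta - base)) -> true; base = 4; count = 1; [idx=-2]; count = -10; shift = 0; [idx=-1]; count = 100; shift = 0; [idx=0]; count = -1000; shift = 0; [idx=1]; count = 10000; shift = 0; [idx=2]; count = -100000; shift = 0; delta = -14; return -14
-16 against -14: the behavior changed.
verdict: not equivalent; witness: base=2, step=5, limit=2


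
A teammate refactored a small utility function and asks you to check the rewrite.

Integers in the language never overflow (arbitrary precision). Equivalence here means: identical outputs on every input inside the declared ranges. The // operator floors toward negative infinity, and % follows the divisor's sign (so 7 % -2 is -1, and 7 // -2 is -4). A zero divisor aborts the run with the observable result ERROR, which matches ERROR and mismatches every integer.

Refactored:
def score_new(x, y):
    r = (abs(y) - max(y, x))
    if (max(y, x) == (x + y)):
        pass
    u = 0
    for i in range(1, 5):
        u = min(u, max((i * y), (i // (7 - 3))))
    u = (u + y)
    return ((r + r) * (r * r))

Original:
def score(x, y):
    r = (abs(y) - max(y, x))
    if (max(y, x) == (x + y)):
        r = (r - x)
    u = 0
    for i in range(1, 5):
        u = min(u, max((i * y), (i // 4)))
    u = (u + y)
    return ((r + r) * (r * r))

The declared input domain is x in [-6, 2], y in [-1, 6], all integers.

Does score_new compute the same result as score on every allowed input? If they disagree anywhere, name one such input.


The rewrite breaks on x=1, y=0, where the results are -16 and -2.
score: r=-1, then (max(y, x) == (x + y)) is true, then r=-2, then u=0, then (i=1), then u=0, then (i=2), then u=0, then (i=3), then u=0, then (i=4), then u=0, then u=0, then returns -16
score_new: r=-1, then (max(y, x) == (x + y)) is true, then u=0, then (i=1), then u=0, then (i=2), then u=0, then (i=3), then u=0, then (i=4), then u=0, then u=0, then returns -2
verdict: not equivalent; witness: x=1, y=0


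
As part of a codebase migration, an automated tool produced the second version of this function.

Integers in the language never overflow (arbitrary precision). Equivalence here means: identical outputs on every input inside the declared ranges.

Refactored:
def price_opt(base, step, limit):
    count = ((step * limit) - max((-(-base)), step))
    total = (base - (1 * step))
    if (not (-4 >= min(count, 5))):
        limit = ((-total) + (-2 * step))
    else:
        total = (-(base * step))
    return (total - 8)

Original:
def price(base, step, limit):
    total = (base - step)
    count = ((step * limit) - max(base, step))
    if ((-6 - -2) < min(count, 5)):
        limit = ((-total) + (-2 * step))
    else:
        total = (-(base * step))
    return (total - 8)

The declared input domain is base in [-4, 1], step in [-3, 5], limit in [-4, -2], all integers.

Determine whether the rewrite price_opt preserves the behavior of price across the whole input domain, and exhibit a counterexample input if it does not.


The two versions differ — the changes include arithmetic usage differs; also constant usage differs; also boolean connective usage differs; also comparison usage differs.
One worked example (base=0, step=1, limit=-4) — price: total = -1; count = -5; ((-6 - -2) < min(count, 5)) -> false; total = 0; return -8; price_opt: count = -5; total = -1; (not (-4 >= min(count, 5))) -> false; total = 0; return -8; agreement on -8.
Every one of the 162 inputs gives matching results.
verdict: equivalent


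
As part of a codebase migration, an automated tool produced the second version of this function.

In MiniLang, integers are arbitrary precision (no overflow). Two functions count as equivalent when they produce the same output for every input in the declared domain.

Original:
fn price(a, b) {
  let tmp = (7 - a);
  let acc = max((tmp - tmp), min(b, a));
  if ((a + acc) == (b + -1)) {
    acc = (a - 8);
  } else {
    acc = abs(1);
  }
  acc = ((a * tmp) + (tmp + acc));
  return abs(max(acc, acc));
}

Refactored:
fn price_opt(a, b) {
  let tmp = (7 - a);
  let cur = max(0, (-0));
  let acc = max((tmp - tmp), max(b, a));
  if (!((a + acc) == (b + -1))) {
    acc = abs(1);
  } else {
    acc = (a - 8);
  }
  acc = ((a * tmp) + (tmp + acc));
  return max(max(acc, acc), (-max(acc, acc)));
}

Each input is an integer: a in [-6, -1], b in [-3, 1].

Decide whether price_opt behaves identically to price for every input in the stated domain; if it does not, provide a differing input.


Take a=-1, b=1.
price: tmp=8, then acc=0, then ((a + acc) == (b + -1)) is false, then acc=1, then acc=1, then returns 1
price_opt: tmp=8, then cur=0, then acc=1, then (!((a + acc) == (b + -1))) is false, then acc=-9, then acc=-9, then returns 9
1 != 9, so the rewrite changes behavior.
verdict: not equivalent; witness: a=-1, b=1


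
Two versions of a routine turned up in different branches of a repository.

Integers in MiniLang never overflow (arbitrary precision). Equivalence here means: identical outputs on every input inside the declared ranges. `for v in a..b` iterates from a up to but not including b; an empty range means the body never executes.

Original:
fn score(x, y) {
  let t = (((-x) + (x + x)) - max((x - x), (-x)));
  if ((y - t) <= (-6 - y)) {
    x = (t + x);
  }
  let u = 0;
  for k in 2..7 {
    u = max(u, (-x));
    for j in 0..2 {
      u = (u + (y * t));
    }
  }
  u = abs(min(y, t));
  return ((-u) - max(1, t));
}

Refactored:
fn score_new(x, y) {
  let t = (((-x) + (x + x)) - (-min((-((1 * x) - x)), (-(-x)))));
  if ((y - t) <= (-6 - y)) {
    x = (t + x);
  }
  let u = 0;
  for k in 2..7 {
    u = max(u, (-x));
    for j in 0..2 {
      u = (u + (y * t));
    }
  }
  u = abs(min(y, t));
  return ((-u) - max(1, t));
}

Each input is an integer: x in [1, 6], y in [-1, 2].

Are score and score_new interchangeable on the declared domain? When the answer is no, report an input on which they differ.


The two are interchangeable: min/max/abs usage differs; arithmetic usage differs; constant usage differs, and every declared input agrees.
One worked example (x=6, y=0) — score: t = 6; ((y - t) <= (-6 - y)) -> true; x = 12; u = 0; [k=2]; u = 0; [j=0]; u = 0; [j=1]; u = 0; [k=3]; u = 0; [j=0]; u = 0; [j=1]; u = 0; [k=4]; u = 0; [j=0]; u = 0; [j=1]; u = 0; [k=5]; u = 0; [j=0]; u = 0; [j=1]; u = 0; [k=6]; u = 0; [j=0]; u = 0; [j=1]; u = 0; u = 0; return -6; score_new: t = 6; ((y - t) <= (-6 - y)) -> true; x = 12; u = 0; [k=2]; u = 0; [j=0]; u = 0; [j=1]; u = 0; [k=3]; u = 0; [j=0]; u = 0; [j=1]; u = 0; [k=4]; u = 0; [j=0]; u = 0; [j=1]; u = 0; [k=5]; u = 0; [j=0]; u = 0; [j=1]; u = 0; [k=6]; u = 0; [j=0]; u = 0; [j=1]; u = 0; u = 0; return -6; agreement on -6.
Checked all 24 inputs in the declared domain: the outputs agree on every one.
verdict: equivalent


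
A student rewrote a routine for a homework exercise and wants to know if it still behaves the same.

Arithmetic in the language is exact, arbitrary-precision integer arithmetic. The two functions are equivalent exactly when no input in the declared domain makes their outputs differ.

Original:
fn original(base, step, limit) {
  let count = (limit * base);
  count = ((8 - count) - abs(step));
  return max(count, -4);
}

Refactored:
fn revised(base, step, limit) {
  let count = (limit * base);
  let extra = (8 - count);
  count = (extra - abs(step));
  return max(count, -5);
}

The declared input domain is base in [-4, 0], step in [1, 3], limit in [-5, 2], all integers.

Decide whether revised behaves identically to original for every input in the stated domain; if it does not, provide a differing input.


On input base=-4, step=1, limit=-5, original returns -4 while revised returns -5.
verdict: not equivalent; witness: base=-4, step=1, limit=-5


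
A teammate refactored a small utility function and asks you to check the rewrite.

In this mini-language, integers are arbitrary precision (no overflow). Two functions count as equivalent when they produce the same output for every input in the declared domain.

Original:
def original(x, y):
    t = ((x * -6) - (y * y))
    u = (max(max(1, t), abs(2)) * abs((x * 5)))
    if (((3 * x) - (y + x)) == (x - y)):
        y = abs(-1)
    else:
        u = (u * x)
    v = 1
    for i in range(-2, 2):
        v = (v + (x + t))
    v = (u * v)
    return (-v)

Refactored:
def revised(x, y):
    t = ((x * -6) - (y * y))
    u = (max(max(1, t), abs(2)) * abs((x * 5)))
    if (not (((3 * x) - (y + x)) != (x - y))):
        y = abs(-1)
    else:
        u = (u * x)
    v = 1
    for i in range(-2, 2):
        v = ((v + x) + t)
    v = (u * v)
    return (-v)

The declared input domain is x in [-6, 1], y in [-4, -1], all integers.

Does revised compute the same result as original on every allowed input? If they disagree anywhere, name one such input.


Differences: boolean connective usage differs; and comparison usage differs — yet all 32 inputs agree.
verdict: equivalent


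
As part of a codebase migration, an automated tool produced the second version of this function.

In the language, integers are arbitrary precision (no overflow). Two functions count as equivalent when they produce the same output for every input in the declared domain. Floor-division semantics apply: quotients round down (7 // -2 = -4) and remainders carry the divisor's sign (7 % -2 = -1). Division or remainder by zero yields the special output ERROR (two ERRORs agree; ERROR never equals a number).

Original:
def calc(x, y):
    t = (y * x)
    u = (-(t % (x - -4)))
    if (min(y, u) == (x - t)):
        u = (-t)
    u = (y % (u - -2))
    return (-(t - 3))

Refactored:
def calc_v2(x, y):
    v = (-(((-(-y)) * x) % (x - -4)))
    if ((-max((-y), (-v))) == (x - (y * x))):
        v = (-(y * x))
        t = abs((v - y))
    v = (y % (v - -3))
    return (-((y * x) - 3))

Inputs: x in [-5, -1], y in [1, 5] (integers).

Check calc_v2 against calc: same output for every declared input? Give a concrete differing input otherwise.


At x=-1, y=1: calc gives ERROR, calc_v2 gives 4.
verdict: not equivalent; witness: x=-1, y=1


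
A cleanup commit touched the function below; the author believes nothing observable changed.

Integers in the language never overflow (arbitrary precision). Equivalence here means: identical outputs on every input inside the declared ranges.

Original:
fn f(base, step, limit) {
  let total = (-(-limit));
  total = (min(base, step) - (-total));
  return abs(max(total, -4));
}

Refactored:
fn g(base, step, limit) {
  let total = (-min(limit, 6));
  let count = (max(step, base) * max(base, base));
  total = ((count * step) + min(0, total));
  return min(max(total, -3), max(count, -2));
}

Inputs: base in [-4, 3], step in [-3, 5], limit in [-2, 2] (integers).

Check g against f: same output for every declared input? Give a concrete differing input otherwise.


Try base=-4, step=-3, limit=-2.
f: total=-2, then total=-6, then returns 4
g: total=2, then count=12, then total=-36, then returns -3
4 vs -3 — the two versions disagree here.
verdict: not equivalent; witness: base=-4, step=-3, limit=-2


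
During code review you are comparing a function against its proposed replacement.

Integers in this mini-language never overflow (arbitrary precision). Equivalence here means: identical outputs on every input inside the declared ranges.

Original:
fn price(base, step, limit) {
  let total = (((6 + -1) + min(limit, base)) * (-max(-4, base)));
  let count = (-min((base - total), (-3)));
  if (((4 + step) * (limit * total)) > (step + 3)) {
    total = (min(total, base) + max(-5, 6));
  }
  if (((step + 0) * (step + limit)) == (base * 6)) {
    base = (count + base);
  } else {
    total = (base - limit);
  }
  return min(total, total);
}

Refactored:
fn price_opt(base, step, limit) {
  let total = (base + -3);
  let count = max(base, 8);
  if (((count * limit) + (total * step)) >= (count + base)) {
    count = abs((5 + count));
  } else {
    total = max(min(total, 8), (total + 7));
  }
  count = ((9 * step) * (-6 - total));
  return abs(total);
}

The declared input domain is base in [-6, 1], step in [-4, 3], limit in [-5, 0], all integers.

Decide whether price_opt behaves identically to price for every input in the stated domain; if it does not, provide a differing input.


Try base=-6, step=-4, limit=-5.
price: total becomes -4; next count becomes 3; next (((4 + step) * (limit * total)) > (step + 3)) evaluates to true; next total becomes 0; next (((step + 0) * (step + limit)) == (base * 6)) evaluates to false; next total becomes -1; next final value -1
price_opt: total becomes -9; next count becomes 8; next (((count * limit) + (total * step)) >= (count + base)) evaluates to false; next total becomes -2; next count becomes 144; next final value 2
-1 and 2 differ, so these are not the same function on this domain.
verdict: not equivalent; witness: base=-6, step=-4, limit=-5


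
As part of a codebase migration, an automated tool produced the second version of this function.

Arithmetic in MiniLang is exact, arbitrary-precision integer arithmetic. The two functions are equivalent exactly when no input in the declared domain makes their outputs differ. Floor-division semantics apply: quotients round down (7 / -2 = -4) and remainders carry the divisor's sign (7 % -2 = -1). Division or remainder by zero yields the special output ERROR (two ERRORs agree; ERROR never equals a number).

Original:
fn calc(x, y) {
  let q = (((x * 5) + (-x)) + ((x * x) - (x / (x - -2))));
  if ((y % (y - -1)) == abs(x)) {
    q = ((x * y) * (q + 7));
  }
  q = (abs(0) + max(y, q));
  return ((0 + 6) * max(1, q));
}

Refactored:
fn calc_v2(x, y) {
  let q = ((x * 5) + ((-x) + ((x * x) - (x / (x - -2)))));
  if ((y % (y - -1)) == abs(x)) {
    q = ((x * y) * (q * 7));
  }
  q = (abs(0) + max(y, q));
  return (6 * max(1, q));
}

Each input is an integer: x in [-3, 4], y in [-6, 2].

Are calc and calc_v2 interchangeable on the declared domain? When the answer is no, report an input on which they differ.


Take x=-1, y=1.
calc: q becomes -2; next ((y % (y - -1)) == abs(x)) evaluates to true; next q becomes -5; next q becomes 1; next final value 6
calc_v2: q becomes -2; next ((y % (y - -1)) == abs(x)) evaluates to true; next q becomes 14; next q becomes 14; next final value 84
6 and 84 differ, so these are not the same function on this domain.
verdict: not equivalent; witness: x=-1, y=1


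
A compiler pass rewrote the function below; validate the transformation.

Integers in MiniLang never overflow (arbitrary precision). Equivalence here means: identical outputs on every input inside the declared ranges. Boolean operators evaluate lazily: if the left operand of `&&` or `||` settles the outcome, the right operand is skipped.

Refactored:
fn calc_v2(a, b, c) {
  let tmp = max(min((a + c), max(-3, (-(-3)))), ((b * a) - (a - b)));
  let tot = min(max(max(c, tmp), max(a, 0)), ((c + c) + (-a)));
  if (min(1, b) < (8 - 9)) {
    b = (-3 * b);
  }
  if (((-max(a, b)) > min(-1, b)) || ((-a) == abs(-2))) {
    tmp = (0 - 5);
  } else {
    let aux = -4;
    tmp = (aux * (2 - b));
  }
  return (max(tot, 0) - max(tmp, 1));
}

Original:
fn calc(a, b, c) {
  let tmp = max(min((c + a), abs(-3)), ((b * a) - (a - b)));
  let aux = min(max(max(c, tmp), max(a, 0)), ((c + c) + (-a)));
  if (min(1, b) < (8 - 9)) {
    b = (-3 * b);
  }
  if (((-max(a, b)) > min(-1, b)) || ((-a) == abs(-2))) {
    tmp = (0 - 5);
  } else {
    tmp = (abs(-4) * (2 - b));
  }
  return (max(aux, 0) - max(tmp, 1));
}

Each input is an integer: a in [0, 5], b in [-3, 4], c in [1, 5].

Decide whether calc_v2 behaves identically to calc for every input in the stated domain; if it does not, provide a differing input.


These are not equivalent — on a=0, b=-3, c=1 the outputs split (0 vs -27).
calc: tmp becomes 1; next aux becomes 1; next (min(1, b) < (8 - 9)) evaluates to true; next b becomes 9; next (((-max(a, b)) > min(-1, b)) || ((-a) == abs(-2))) evaluates to false; next tmp becomes -28; next final value 0
calc_v2: tmp becomes 1; next tot becomes 1; next (min(1, b) < (8 - 9)) evaluates to true; next b becomes 9; next (((-max(a, b)) > min(-1, b)) || ((-a) == abs(-2))) evaluates to false; next aux becomes -4; next tmp becomes 28; next final value -27
verdict: not equivalent; witness: a=0, b=-3, c=1


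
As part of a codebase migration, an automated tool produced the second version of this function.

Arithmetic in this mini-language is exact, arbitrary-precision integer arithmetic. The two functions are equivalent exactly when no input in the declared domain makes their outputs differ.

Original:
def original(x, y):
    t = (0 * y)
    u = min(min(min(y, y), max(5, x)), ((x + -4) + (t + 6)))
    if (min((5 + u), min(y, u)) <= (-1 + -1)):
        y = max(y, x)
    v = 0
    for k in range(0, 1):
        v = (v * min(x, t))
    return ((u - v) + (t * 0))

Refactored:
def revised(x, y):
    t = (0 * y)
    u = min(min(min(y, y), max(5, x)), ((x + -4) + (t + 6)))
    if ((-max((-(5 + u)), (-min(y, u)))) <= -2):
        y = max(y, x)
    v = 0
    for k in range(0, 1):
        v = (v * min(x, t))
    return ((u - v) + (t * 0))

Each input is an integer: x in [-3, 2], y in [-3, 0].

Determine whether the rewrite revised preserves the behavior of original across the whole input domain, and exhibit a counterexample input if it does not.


Side by side, the visible changes include: arithmetic usage differs; also min/max/abs usage differs; also constant usage differs.
Tracing x=1, y=-2: original: t := 0 | u := -2 | (min((5 + u), min(y, u)) <= (-1 + -1)): true | y := 1 | v := 0 | iter k=0: | v := 0 | result -2 | revised: t := 0 | u := -2 | ((-max((-(5 + u)), (-min(y, u)))) <= -2): true | y := 1 | v := 0 | iter k=0: | v := 0 | result -2 — matching result -2.
Every one of the 24 inputs gives matching results.
verdict: equivalent


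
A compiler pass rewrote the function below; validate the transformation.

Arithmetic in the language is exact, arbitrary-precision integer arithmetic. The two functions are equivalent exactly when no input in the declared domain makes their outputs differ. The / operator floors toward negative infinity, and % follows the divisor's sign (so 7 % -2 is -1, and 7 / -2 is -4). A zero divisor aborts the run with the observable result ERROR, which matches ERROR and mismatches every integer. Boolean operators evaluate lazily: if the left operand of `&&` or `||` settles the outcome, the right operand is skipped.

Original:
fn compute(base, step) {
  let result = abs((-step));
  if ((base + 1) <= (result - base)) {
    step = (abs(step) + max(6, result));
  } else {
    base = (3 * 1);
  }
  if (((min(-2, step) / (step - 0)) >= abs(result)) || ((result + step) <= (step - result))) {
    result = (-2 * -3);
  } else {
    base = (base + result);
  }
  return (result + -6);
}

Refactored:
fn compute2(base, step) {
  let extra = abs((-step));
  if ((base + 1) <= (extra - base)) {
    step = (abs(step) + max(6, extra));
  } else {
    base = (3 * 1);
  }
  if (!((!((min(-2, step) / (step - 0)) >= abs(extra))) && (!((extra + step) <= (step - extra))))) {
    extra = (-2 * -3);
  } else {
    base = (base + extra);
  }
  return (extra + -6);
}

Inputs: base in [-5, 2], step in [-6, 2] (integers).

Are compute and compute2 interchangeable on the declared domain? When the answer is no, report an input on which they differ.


This is a faithful refactor — boolean connective usage differs; and local variable names differ, but the computed results match everywhere.
Spot check at base=-2, step=1 — compute: result = 1; ((base + 1) <= (result - base)) -> true; step = 7; (((min(-2, step) / (step - 0)) >= abs(result)) || ((result + step) <= (step - result))) -> false; base = -1; return -5. compute2: extra = 1; ((base + 1) <= (extra - base)) -> true; step = 7; (!((!((min(-2, step) / (step - 0)) >= abs(extra))) && (!((extra + step) <= (step - extra))))) -> false; base = -1; return -5. Both give -5.
Every one of the 72 inputs gives matching results.
verdict: equivalent
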